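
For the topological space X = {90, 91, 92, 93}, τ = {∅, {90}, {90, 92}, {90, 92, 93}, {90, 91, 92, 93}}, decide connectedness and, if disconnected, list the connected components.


(X, τ) is connected.

Find clopen sets (U ∈ τ with X ∖ U ∈ τ):
  U = ∅, X ∖ U = {90, 91, 92, 93} — both open, so U is clopen.
  U = {90, 91, 92, 93}, X ∖ U = ∅ — both open, so U is clopen.
Only trivial clopens (∅ and X) exist, so (X, τ) is connected.
Compute connected components by grouping points that agree on all clopens:
  component: {90, 91, 92, 93}


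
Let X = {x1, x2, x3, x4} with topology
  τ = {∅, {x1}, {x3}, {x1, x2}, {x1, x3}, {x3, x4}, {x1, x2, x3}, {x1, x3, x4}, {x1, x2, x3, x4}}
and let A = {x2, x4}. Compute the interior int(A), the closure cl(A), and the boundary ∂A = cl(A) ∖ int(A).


int(A) = ∅, cl(A) = {x2, x4}, ∂A = {x2, x4}.

Closed sets in (X, τ) are complements of opens:
  closed(X, τ) = {∅, {x2}, {x4}, {x1, x2}, {x2, x4}, {x3, x4}, {x1, x2, x4}, {x2, x3, x4}, {x1, x2, x3, x4}}.
int(A) = ⋃ {U ∈ τ : U ⊆ A}. Opens contained in A: ∅.
Taking the union of these: int(A) = ∅.
cl(A) = ⋂ {C closed : A ⊆ C}. Closed sets containing A: {x2, x4}, {x1, x2, x4}, {x2, x3, x4}, {x1, x2, x3, x4}.
Intersecting these: cl(A) = {x2, x4}.
∂A = cl(A) ∖ int(A) = {x2, x4} ∖ ∅ = {x2, x4}.


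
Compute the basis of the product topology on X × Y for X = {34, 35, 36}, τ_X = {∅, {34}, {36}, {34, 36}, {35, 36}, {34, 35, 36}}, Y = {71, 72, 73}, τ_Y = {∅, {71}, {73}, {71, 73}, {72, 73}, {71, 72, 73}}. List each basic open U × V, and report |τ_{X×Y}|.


Basis B = {∅ × ∅, {34} × {71}, {34} × {73}, {36} × {71}, {36} × {73}, {34} × {71, 73}, {34, 36} × {71}, {34} × {72, 73}, {34, 36} × {73}, {35, 36} × {71}, {35, 36} × {73}, {36} × {71, 73}, {36} × {72, 73}, {34} × {71, 72, 73}, {34, 35, 36} × {71}, {34, 35, 36} × {73}, {36} × {71, 72, 73}, {34, 36} × {71, 73}, {34, 36} × {72, 73}, {35, 36} × {71, 73}, {35, 36} × {72, 73}, {34, 36} × {71, 72, 73}, {34, 35, 36} × {71, 73}, {34, 35, 36} × {72, 73}, {35, 36} × {71, 72, 73}, {34, 35, 36} × {71, 72, 73}}; |τ_{X×Y}| = 108.

Enumerate products U × V with U ∈ τ_X, V ∈ τ_Y (deduplicated):
  ∅ × ∅ = {} (∅)
  {34} × {71} = {(34,71)}
  {34} × {73} = {(34,73)}
  {36} × {71} = {(36,71)}
  {36} × {73} = {(36,73)}
  {34} × {71, 73} = {(34,71), (34,73)}
  {34, 36} × {71} = {(34,71), (36,71)}
  {34} × {72, 73} = {(34,72), (34,73)}
  {34, 36} × {73} = {(34,73), (36,73)}
  {35, 36} × {71} = {(35,71), (36,71)}
  {35, 36} × {73} = {(35,73), (36,73)}
  {36} × {71, 73} = {(36,71), (36,73)}
  {36} × {72, 73} = {(36,72), (36,73)}
  {34} × {71, 72, 73} = {(34,71), (34,72), (34,73)}
  {34, 35, 36} × {71} = {(34,71), (35,71), (36,71)}
  {34, 35, 36} × {73} = {(34,73), (35,73), (36,73)}
  {36} × {71, 72, 73} = {(36,71), (36,72), (36,73)}
  {34, 36} × {71, 73} = {(34,71), (34,73), (36,71), (36,73)}
  {34, 36} × {72, 73} = {(34,72), (34,73), (36,72), (36,73)}
  {35, 36} × {71, 73} = {(35,71), (35,73), (36,71), (36,73)}
  {35, 36} × {72, 73} = {(35,72), (35,73), (36,72), (36,73)}
  {34, 36} × {71, 72, 73} = {(34,71), (34,72), (34,73), (36,71), (36,72), (36,73)}
  {34, 35, 36} × {71, 73} = {(34,71), (34,73), (35,71), (35,73), (36,71), (36,73)}
  {34, 35, 36} × {72, 73} = {(34,72), (34,73), (35,72), (35,73), (36,72), (36,73)}
  {35, 36} × {71, 72, 73} = {(35,71), (35,72), (35,73), (36,71), (36,72), (36,73)}
  {34, 35, 36} × {71, 72, 73} = {(34,71), (34,72), (34,73), (35,71), (35,72), (35,73), (36,71), (36,72), (36,73)}
These 26 distinct sets form the basis B.
Close under arbitrary unions to get τ_{X×Y}; counting gives |τ_{X×Y}| = 108.


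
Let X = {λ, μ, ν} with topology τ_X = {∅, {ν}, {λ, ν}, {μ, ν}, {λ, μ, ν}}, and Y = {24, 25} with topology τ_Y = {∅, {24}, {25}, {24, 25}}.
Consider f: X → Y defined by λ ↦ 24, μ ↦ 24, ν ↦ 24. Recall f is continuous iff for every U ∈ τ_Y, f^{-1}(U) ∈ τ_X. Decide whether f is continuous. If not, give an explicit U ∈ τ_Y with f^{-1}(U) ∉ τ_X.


f IS continuous.

Compute f^{-1}(U) for each U ∈ τ_Y:
  U = ∅: f^{-1}(U) = ∅ ∈ τ_X ✓.
  U = {24}: f^{-1}(U) = {λ, μ, ν} ∈ τ_X ✓.
  U = {25}: f^{-1}(U) = ∅ ∈ τ_X ✓.
  U = {24, 25}: f^{-1}(U) = {λ, μ, ν} ∈ τ_X ✓.
Every preimage lies in τ_X, so f IS continuous.


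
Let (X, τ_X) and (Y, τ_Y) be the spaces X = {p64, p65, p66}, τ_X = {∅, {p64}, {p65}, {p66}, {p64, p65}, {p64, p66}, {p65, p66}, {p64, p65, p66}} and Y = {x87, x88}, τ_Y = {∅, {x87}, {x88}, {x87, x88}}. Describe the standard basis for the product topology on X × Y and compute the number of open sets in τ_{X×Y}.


Basis B = {∅ × ∅, {p64} × {x87}, {p64} × {x88}, {p65} × {x87}, {p65} × {x88}, {p66} × {x87}, {p66} × {x88}, {p64} × {x87, x88}, {p64, p65} × {x87}, {p64, p66} × {x87}, {p64, p65} × {x88}, {p64, p66} × {x88}, {p65} × {x87, x88}, {p65, p66} × {x87}, {p65, p66} × {x88}, {p66} × {x87, x88}, {p64, p65, p66} × {x87}, {p64, p65, p66} × {x88}, {p64, p65} × {x87, x88}, {p64, p66} × {x87, x88}, {p65, p66} × {x87, x88}, {p64, p65, p66} × {x87, x88}}; |τ_{X×Y}| = 64.

Enumerate products U × V with U ∈ τ_X, V ∈ τ_Y (deduplicated):
  ∅ × ∅ = {} (∅)
  {p64} × {x87} = {(p64,x87)}
  {p64} × {x88} = {(p64,x88)}
  {p65} × {x87} = {(p65,x87)}
  {p65} × {x88} = {(p65,x88)}
  {p66} × {x87} = {(p66,x87)}
  {p66} × {x88} = {(p66,x88)}
  {p64} × {x87, x88} = {(p64,x87), (p64,x88)}
  {p64, p65} × {x87} = {(p64,x87), (p65,x87)}
  {p64, p66} × {x87} = {(p64,x87), (p66,x87)}
  {p64, p65} × {x88} = {(p64,x88), (p65,x88)}
  {p64, p66} × {x88} = {(p64,x88), (p66,x88)}
  {p65} × {x87, x88} = {(p65,x87), (p65,x88)}
  {p65, p66} × {x87} = {(p65,x87), (p66,x87)}
  {p65, p66} × {x88} = {(p65,x88), (p66,x88)}
  {p66} × {x87, x88} = {(p66,x87), (p66,x88)}
  {p64, p65, p66} × {x87} = {(p64,x87), (p65,x87), (p66,x87)}
  {p64, p65, p66} × {x88} = {(p64,x88), (p65,x88), (p66,x88)}
  {p64, p65} × {x87, x88} = {(p64,x87), (p64,x88), (p65,x87), (p65,x88)}
  {p64, p66} × {x87, x88} = {(p64,x87), (p64,x88), (p66,x87), (p66,x88)}
  {p65, p66} × {x87, x88} = {(p65,x87), (p65,x88), (p66,x87), (p66,x88)}
  {p64, p65, p66} × {x87, x88} = {(p64,x87), (p64,x88), (p65,x87), (p65,x88), (p66,x87), (p66,x88)}
These 22 distinct sets form the basis B.
Close under arbitrary unions to get τ_{X×Y}; counting gives |τ_{X×Y}| = 64.


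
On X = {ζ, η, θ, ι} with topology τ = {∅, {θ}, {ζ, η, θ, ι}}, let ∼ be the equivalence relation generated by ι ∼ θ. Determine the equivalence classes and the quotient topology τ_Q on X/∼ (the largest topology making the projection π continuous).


X/∼ = {[ζ], [η], [θ=ι]}; |τ_Q| = 2.

Equivalence classes: [ζ], [η], [θ=ι].
Quotient map π: X → X/∼ sends ζ ↦ [ζ], η ↦ [η], θ ↦ [θ=ι], ι ↦ [θ=ι].
For each subset V ⊆ X/∼, compute π^{-1}(V) ⊆ X and check whether π^{-1}(V) ∈ τ. V is open in τ_Q iff π^{-1}(V) ∈ τ.
  V = {}: π^{-1}(V) = ∅ ∈ τ ✓.
  V = {[ζ]}: π^{-1}(V) = {ζ} ∉ τ ✗.
  V = {[η]}: π^{-1}(V) = {η} ∉ τ ✗.
  V = {[ζ], [η]}: π^{-1}(V) = {ζ, η} ∉ τ ✗.
  V = {[θ=ι]}: π^{-1}(V) = {θ, ι} ∉ τ ✗.
  V = {[ζ], [θ=ι]}: π^{-1}(V) = {ζ, θ, ι} ∉ τ ✗.
  V = {[η], [θ=ι]}: π^{-1}(V) = {η, θ, ι} ∉ τ ✗.
  V = {[ζ], [η], [θ=ι]}: π^{-1}(V) = {ζ, η, θ, ι} ∈ τ ✓.
Open sets in the quotient: τ_Q = {{}, {[ζ], [η], [θ=ι]}} (2 elements).


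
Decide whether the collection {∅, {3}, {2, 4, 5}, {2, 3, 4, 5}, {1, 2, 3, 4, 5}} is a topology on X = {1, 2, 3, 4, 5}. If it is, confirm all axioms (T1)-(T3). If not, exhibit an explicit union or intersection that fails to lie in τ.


τ IS a topology on X.

Axiom (T1): ∅ ∈ τ? Yes; X ∈ τ? Yes.
Axiom (T2/T3): check pairwise unions and intersections of members of τ.
All pairwise intersections and unions checked — each lies in τ. Therefore τ satisfies (T1), (T2), (T3): it IS a topology on X.


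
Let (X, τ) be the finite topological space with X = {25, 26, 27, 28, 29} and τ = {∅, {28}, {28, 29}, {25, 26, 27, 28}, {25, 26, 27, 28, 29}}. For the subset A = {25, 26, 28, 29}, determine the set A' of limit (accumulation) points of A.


A' = {25, 26, 27, 29}

For each x ∈ X, list the open sets U ∈ τ with x ∈ U, then check whether U ∩ (A ∖ {x}) ≠ ∅ for every such U.
  x = 25: opens ∋ x are {25, 26, 27, 28}, {25, 26, 27, 28, 29}; each meets A ∖ {25}, so x IS a limit point.
  x = 26: opens ∋ x are {25, 26, 27, 28}, {25, 26, 27, 28, 29}; each meets A ∖ {26}, so x IS a limit point.
  x = 27: opens ∋ x are {25, 26, 27, 28}, {25, 26, 27, 28, 29}; each meets A ∖ {27}, so x IS a limit point.
  x = 28: open {28} ∋ x has {28} ∩ (A ∖ {28}) = ∅, so x is NOT a limit point.
  x = 29: opens ∋ x are {28, 29}, {25, 26, 27, 28, 29}; each meets A ∖ {29}, so x IS a limit point.
Collecting: A' = {25, 26, 27, 29}.


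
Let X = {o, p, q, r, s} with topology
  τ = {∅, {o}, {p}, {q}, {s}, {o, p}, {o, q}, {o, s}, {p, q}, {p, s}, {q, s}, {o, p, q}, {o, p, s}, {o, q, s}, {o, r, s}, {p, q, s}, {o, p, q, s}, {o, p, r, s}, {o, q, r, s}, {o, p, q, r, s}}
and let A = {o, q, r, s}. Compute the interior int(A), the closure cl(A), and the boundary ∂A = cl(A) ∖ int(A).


int(A) = {o, q, r, s}, cl(A) = {o, q, r, s}, ∂A = ∅.

Closed sets in (X, τ) are complements of opens:
  closed(X, τ) = {∅, {p}, {q}, {r}, {o, r}, {p, q}, {p, r}, {q, r}, {r, s}, {o, p, r}, {o, q, r}, {o, r, s}, {p, q, r}, {p, r, s}, {q, r, s}, {o, p, q, r}, {o, p, r, s}, {o, q, r, s}, {p, q, r, s}, {o, p, q, r, s}}.
int(A) = ⋃ {U ∈ τ : U ⊆ A}. Opens contained in A: ∅, {o}, {q}, {s}, {o, q}, {o, s}, {q, s}, {o, q, s}, {o, r, s}, {o, q, r, s}.
Taking the union of these: int(A) = {o, q, r, s}.
cl(A) = ⋂ {C closed : A ⊆ C}. Closed sets containing A: {o, q, r, s}, {o, p, q, r, s}.
Intersecting these: cl(A) = {o, q, r, s}.
∂A = cl(A) ∖ int(A) = {o, q, r, s} ∖ {o, q, r, s} = ∅.


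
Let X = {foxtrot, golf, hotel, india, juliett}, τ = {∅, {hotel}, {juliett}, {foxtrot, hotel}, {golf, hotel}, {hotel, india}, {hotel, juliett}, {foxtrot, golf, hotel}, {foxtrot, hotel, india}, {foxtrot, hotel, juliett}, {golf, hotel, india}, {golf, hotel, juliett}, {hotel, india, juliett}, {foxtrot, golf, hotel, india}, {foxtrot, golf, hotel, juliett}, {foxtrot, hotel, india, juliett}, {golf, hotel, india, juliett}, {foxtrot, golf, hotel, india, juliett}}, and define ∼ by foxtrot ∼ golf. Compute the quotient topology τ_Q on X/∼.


X/∼ = {[foxtrot=golf], [hotel], [india], [juliett]}; |τ_Q| = 10.

Equivalence classes: [foxtrot=golf], [hotel], [india], [juliett].
Quotient map π: X → X/∼ sends foxtrot ↦ [foxtrot=golf], golf ↦ [foxtrot=golf], hotel ↦ [hotel], india ↦ [india], juliett ↦ [juliett].
For each subset V ⊆ X/∼, compute π^{-1}(V) ⊆ X and check whether π^{-1}(V) ∈ τ. V is open in τ_Q iff π^{-1}(V) ∈ τ.
  V = {}: π^{-1}(V) = ∅ ∈ τ ✓.
  V = {[foxtrot=golf]}: π^{-1}(V) = {foxtrot, golf} ∉ τ ✗.
  V = {[hotel]}: π^{-1}(V) = {hotel} ∈ τ ✓.
  V = {[foxtrot=golf], [hotel]}: π^{-1}(V) = {foxtrot, golf, hotel} ∈ τ ✓.
  V = {[india]}: π^{-1}(V) = {india} ∉ τ ✗.
  V = {[foxtrot=golf], [india]}: π^{-1}(V) = {foxtrot, golf, india} ∉ τ ✗.
  V = {[hotel], [india]}: π^{-1}(V) = {hotel, india} ∈ τ ✓.
  V = {[foxtrot=golf], [hotel], [india]}: π^{-1}(V) = {foxtrot, golf, hotel, india} ∈ τ ✓.
  V = {[juliett]}: π^{-1}(V) = {juliett} ∈ τ ✓.
  V = {[foxtrot=golf], [juliett]}: π^{-1}(V) = {foxtrot, golf, juliett} ∉ τ ✗.
  V = {[hotel], [juliett]}: π^{-1}(V) = {hotel, juliett} ∈ τ ✓.
  V = {[foxtrot=golf], [hotel], [juliett]}: π^{-1}(V) = {foxtrot, golf, hotel, juliett} ∈ τ ✓.
  V = {[india], [juliett]}: π^{-1}(V) = {india, juliett} ∉ τ ✗.
  V = {[foxtrot=golf], [india], [juliett]}: π^{-1}(V) = {foxtrot, golf, india, juliett} ∉ τ ✗.
  V = {[hotel], [india], [juliett]}: π^{-1}(V) = {hotel, india, juliett} ∈ τ ✓.
  V = {[foxtrot=golf], [hotel], [india], [juliett]}: π^{-1}(V) = {foxtrot, golf, hotel, india, juliett} ∈ τ ✓.
Open sets in the quotient: τ_Q = {{}, {[hotel]}, {[foxtrot=golf], [hotel]}, {[hotel], [india]}, {[foxtrot=golf], [hotel], [india]}, {[juliett]}, {[hotel], [juliett]}, {[foxtrot=golf], [hotel], [juliett]}, {[hotel], [india], [juliett]}, {[foxtrot=golf], [hotel], [india], [juliett]}} (10 elements).


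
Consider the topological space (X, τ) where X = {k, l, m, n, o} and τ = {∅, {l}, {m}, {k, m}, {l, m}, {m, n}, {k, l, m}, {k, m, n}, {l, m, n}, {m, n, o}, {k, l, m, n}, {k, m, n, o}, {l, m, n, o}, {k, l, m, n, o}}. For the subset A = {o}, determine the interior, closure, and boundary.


int(A) = ∅, cl(A) = {o}, ∂A = {o}.

Closed sets in (X, τ) are complements of opens:
  closed(X, τ) = {∅, {k}, {l}, {o}, {k, l}, {k, o}, {l, o}, {n, o}, {k, l, o}, {k, n, o}, {l, n, o}, {k, l, n, o}, {k, m, n, o}, {k, l, m, n, o}}.
int(A) = ⋃ {U ∈ τ : U ⊆ A}. Opens contained in A: ∅.
Taking the union of these: int(A) = ∅.
cl(A) = ⋂ {C closed : A ⊆ C}. Closed sets containing A: {o}, {k, o}, {l, o}, {n, o}, {k, l, o}, {k, n, o}, {l, n, o}, {k, l, n, o}, {k, m, n, o}, {k, l, m, n, o}.
Intersecting these: cl(A) = {o}.
∂A = cl(A) ∖ int(A) = {o} ∖ ∅ = {o}.


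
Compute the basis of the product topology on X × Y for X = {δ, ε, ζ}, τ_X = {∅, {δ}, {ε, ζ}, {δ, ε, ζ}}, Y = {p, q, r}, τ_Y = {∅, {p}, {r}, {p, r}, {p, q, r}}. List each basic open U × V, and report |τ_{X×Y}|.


Basis B = {∅ × ∅, {δ} × {p}, {δ} × {r}, {δ} × {p, r}, {ε, ζ} × {p}, {ε, ζ} × {r}, {δ} × {p, q, r}, {δ, ε, ζ} × {p}, {δ, ε, ζ} × {r}, {ε, ζ} × {p, r}, {δ, ε, ζ} × {p, r}, {ε, ζ} × {p, q, r}, {δ, ε, ζ} × {p, q, r}}; |τ_{X×Y}| = 25.

Enumerate products U × V with U ∈ τ_X, V ∈ τ_Y (deduplicated):
  ∅ × ∅ = {} (∅)
  {δ} × {p} = {(δ,p)}
  {δ} × {r} = {(δ,r)}
  {δ} × {p, r} = {(δ,p), (δ,r)}
  {ε, ζ} × {p} = {(ε,p), (ζ,p)}
  {ε, ζ} × {r} = {(ε,r), (ζ,r)}
  {δ} × {p, q, r} = {(δ,p), (δ,q), (δ,r)}
  {δ, ε, ζ} × {p} = {(δ,p), (ε,p), (ζ,p)}
  {δ, ε, ζ} × {r} = {(δ,r), (ε,r), (ζ,r)}
  {ε, ζ} × {p, r} = {(ε,p), (ε,r), (ζ,p), (ζ,r)}
  {δ, ε, ζ} × {p, r} = {(δ,p), (δ,r), (ε,p), (ε,r), (ζ,p), (ζ,r)}
  {ε, ζ} × {p, q, r} = {(ε,p), (ε,q), (ε,r), (ζ,p), (ζ,q), (ζ,r)}
  {δ, ε, ζ} × {p, q, r} = {(δ,p), (δ,q), (δ,r), (ε,p), (ε,q), (ε,r), (ζ,p), (ζ,q), (ζ,r)}
These 13 distinct sets form the basis B.
Close under arbitrary unions to get τ_{X×Y}; counting gives |τ_{X×Y}| = 25.


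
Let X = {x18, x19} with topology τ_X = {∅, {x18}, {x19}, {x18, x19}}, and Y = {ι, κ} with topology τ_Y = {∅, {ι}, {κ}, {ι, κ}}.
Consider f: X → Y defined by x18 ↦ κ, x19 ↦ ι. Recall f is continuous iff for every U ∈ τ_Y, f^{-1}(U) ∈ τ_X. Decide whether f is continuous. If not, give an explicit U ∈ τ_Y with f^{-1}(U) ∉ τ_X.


f IS continuous.

Compute f^{-1}(U) for each U ∈ τ_Y:
  U = ∅: f^{-1}(U) = ∅ ∈ τ_X ✓.
  U = {ι}: f^{-1}(U) = {x19} ∈ τ_X ✓.
  U = {κ}: f^{-1}(U) = {x18} ∈ τ_X ✓.
  U = {ι, κ}: f^{-1}(U) = {x18, x19} ∈ τ_X ✓.
Every preimage lies in τ_X, so f IS continuous.


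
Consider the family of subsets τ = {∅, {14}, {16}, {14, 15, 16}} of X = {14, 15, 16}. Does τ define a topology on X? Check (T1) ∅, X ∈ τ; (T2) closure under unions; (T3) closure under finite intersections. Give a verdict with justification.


τ is NOT a topology on X.

Axiom (T1): ∅ ∈ τ? Yes; X ∈ τ? Yes.
Axiom (T2/T3): check pairwise unions and intersections of members of τ.
Counterexample for (T2): {14} ∪ {16} = {14, 16} ∉ τ. Therefore τ is NOT a topology.


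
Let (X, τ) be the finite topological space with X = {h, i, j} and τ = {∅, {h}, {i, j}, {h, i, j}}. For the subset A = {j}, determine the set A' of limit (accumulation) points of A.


A' = {i}

For each x ∈ X, list the open sets U ∈ τ with x ∈ U, then check whether U ∩ (A ∖ {x}) ≠ ∅ for every such U.
  x = h: open {h} ∋ x has {h} ∩ (A ∖ {h}) = ∅, so x is NOT a limit point.
  x = i: opens ∋ x are {i, j}, {h, i, j}; each meets A ∖ {i}, so x IS a limit point.
  x = j: open {i, j} ∋ x has {i, j} ∩ (A ∖ {j}) = ∅, so x is NOT a limit point.
Collecting: A' = {i}.


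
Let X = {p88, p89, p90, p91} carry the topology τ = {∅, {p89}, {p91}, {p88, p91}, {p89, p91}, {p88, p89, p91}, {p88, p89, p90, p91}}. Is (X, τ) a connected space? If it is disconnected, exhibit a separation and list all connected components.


(X, τ) is connected.

Find clopen sets (U ∈ τ with X ∖ U ∈ τ):
  U = ∅, X ∖ U = {p88, p89, p90, p91} — both open, so U is clopen.
  U = {p88, p89, p90, p91}, X ∖ U = ∅ — both open, so U is clopen.
Only trivial clopens (∅ and X) exist, so (X, τ) is connected.
Compute connected components by grouping points that agree on all clopens:
  component: {p88, p89, p90, p91}


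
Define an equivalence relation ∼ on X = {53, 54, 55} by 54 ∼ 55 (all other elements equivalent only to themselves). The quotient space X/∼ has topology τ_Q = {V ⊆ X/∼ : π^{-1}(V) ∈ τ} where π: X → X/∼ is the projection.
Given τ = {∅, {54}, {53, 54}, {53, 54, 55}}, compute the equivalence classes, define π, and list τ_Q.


X/∼ = {[53], [54=55]}; |τ_Q| = 2.

Equivalence classes: [53], [54=55].
Quotient map π: X → X/∼ sends 53 ↦ [53], 54 ↦ [54=55], 55 ↦ [54=55].
For each subset V ⊆ X/∼, compute π^{-1}(V) ⊆ X and check whether π^{-1}(V) ∈ τ. V is open in τ_Q iff π^{-1}(V) ∈ τ.
  V = {}: π^{-1}(V) = ∅ ∈ τ ✓.
  V = {[53]}: π^{-1}(V) = {53} ∉ τ ✗.
  V = {[54=55]}: π^{-1}(V) = {54, 55} ∉ τ ✗.
  V = {[53], [54=55]}: π^{-1}(V) = {53, 54, 55} ∈ τ ✓.
Open sets in the quotient: τ_Q = {{}, {[53], [54=55]}} (2 elements).


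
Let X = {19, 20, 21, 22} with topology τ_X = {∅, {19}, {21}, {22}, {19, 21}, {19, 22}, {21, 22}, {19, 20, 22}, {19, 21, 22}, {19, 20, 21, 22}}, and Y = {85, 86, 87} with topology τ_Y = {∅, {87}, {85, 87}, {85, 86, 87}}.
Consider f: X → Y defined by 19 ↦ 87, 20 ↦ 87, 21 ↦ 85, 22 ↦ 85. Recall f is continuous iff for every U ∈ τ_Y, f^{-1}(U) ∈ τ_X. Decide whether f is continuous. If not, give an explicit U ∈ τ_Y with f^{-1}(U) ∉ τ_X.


f is NOT continuous.

Compute f^{-1}(U) for each U ∈ τ_Y:
  U = ∅: f^{-1}(U) = ∅ ∈ τ_X ✓.
  U = {87}: f^{-1}(U) = {19, 20} ∉ τ_X ✗.
  U = {85, 87}: f^{-1}(U) = {19, 20, 21, 22} ∈ τ_X ✓.
  U = {85, 86, 87}: f^{-1}(U) = {19, 20, 21, 22} ∈ τ_X ✓.
Found U = {87} with f^{-1}(U) = {19, 20} not in τ_X. Therefore f is NOT continuous.


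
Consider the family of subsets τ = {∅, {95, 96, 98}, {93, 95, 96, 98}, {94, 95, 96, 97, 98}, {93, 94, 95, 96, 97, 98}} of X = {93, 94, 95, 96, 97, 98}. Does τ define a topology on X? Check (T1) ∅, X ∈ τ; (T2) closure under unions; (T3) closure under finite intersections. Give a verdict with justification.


τ IS a topology on X.

Axiom (T1): ∅ ∈ τ? Yes; X ∈ τ? Yes.
Axiom (T2/T3): check pairwise unions and intersections of members of τ.
All pairwise intersections and unions checked — each lies in τ. Therefore τ satisfies (T1), (T2), (T3): it IS a topology on X.


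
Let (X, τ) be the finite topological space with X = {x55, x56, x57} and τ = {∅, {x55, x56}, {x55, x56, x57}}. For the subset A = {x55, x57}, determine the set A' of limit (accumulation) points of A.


A' = {x56, x57}

For each x ∈ X, list the open sets U ∈ τ with x ∈ U, then check whether U ∩ (A ∖ {x}) ≠ ∅ for every such U.
  x = x55: open {x55, x56} ∋ x has {x55, x56} ∩ (A ∖ {x55}) = ∅, so x is NOT a limit point.
  x = x56: opens ∋ x are {x55, x56}, {x55, x56, x57}; each meets A ∖ {x56}, so x IS a limit point.
  x = x57: opens ∋ x are {x55, x56, x57}; each meets A ∖ {x57}, so x IS a limit point.
Collecting: A' = {x56, x57}.


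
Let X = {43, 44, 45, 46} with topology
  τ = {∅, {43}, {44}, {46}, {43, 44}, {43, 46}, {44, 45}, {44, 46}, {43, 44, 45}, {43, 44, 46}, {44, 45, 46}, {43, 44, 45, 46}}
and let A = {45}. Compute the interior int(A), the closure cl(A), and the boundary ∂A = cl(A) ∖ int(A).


int(A) = ∅, cl(A) = {45}, ∂A = {45}.

Closed sets in (X, τ) are complements of opens:
  closed(X, τ) = {∅, {43}, {45}, {46}, {43, 45}, {43, 46}, {44, 45}, {45, 46}, {43, 44, 45}, {43, 45, 46}, {44, 45, 46}, {43, 44, 45, 46}}.
int(A) = ⋃ {U ∈ τ : U ⊆ A}. Opens contained in A: ∅.
Taking the union of these: int(A) = ∅.
cl(A) = ⋂ {C closed : A ⊆ C}. Closed sets containing A: {45}, {43, 45}, {44, 45}, {45, 46}, {43, 44, 45}, {43, 45, 46}, {44, 45, 46}, {43, 44, 45, 46}.
Intersecting these: cl(A) = {45}.
∂A = cl(A) ∖ int(A) = {45} ∖ ∅ = {45}.


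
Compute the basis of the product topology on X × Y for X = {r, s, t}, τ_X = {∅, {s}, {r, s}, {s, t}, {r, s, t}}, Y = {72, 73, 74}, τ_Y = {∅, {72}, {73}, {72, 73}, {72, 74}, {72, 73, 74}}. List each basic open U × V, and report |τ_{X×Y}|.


Basis B = {∅ × ∅, {s} × {72}, {s} × {73}, {r, s} × {72}, {r, s} × {73}, {s} × {72, 73}, {s} × {72, 74}, {s, t} × {72}, {s, t} × {73}, {r, s, t} × {72}, {r, s, t} × {73}, {s} × {72, 73, 74}, {r, s} × {72, 73}, {r, s} × {72, 74}, {s, t} × {72, 73}, {s, t} × {72, 74}, {r, s} × {72, 73, 74}, {r, s, t} × {72, 73}, {r, s, t} × {72, 74}, {s, t} × {72, 73, 74}, {r, s, t} × {72, 73, 74}}; |τ_{X×Y}| = 70.

Enumerate products U × V with U ∈ τ_X, V ∈ τ_Y (deduplicated):
  ∅ × ∅ = {} (∅)
  {s} × {72} = {(s,72)}
  {s} × {73} = {(s,73)}
  {r, s} × {72} = {(r,72), (s,72)}
  {r, s} × {73} = {(r,73), (s,73)}
  {s} × {72, 73} = {(s,72), (s,73)}
  {s} × {72, 74} = {(s,72), (s,74)}
  {s, t} × {72} = {(s,72), (t,72)}
  {s, t} × {73} = {(s,73), (t,73)}
  {r, s, t} × {72} = {(r,72), (s,72), (t,72)}
  {r, s, t} × {73} = {(r,73), (s,73), (t,73)}
  {s} × {72, 73, 74} = {(s,72), (s,73), (s,74)}
  {r, s} × {72, 73} = {(r,72), (r,73), (s,72), (s,73)}
  {r, s} × {72, 74} = {(r,72), (r,74), (s,72), (s,74)}
  {s, t} × {72, 73} = {(s,72), (s,73), (t,72), (t,73)}
  {s, t} × {72, 74} = {(s,72), (s,74), (t,72), (t,74)}
  {r, s} × {72, 73, 74} = {(r,72), (r,73), (r,74), (s,72), (s,73), (s,74)}
  {r, s, t} × {72, 73} = {(r,72), (r,73), (s,72), (s,73), (t,72), (t,73)}
  {r, s, t} × {72, 74} = {(r,72), (r,74), (s,72), (s,74), (t,72), (t,74)}
  {s, t} × {72, 73, 74} = {(s,72), (s,73), (s,74), (t,72), (t,73), (t,74)}
  {r, s, t} × {72, 73, 74} = {(r,72), (r,73), (r,74), (s,72), (s,73), (s,74), (t,72), (t,73), (t,74)}
These 21 distinct sets form the basis B.
Close under arbitrary unions to get τ_{X×Y}; counting gives |τ_{X×Y}| = 70.


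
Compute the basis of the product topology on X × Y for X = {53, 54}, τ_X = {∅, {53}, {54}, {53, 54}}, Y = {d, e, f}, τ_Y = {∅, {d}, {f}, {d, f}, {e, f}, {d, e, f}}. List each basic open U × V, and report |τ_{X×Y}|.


Basis B = {∅ × ∅, {53} × {d}, {53} × {f}, {54} × {d}, {54} × {f}, {53} × {d, f}, {53, 54} × {d}, {53} × {e, f}, {53, 54} × {f}, {54} × {d, f}, {54} × {e, f}, {53} × {d, e, f}, {54} × {d, e, f}, {53, 54} × {d, f}, {53, 54} × {e, f}, {53, 54} × {d, e, f}}; |τ_{X×Y}| = 36.

Enumerate products U × V with U ∈ τ_X, V ∈ τ_Y (deduplicated):
  ∅ × ∅ = {} (∅)
  {53} × {d} = {(53,d)}
  {53} × {f} = {(53,f)}
  {54} × {d} = {(54,d)}
  {54} × {f} = {(54,f)}
  {53} × {d, f} = {(53,d), (53,f)}
  {53, 54} × {d} = {(53,d), (54,d)}
  {53} × {e, f} = {(53,e), (53,f)}
  {53, 54} × {f} = {(53,f), (54,f)}
  {54} × {d, f} = {(54,d), (54,f)}
  {54} × {e, f} = {(54,e), (54,f)}
  {53} × {d, e, f} = {(53,d), (53,e), (53,f)}
  {54} × {d, e, f} = {(54,d), (54,e), (54,f)}
  {53, 54} × {d, f} = {(53,d), (53,f), (54,d), (54,f)}
  {53, 54} × {e, f} = {(53,e), (53,f), (54,e), (54,f)}
  {53, 54} × {d, e, f} = {(53,d), (53,e), (53,f), (54,d), (54,e), (54,f)}
These 16 distinct sets form the basis B.
Close under arbitrary unions to get τ_{X×Y}; counting gives |τ_{X×Y}| = 36.


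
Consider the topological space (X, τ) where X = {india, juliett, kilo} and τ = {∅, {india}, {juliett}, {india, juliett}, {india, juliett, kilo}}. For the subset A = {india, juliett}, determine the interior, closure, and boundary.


int(A) = {india, juliett}, cl(A) = {india, juliett, kilo}, ∂A = {kilo}.

Closed sets in (X, τ) are complements of opens:
  closed(X, τ) = {∅, {kilo}, {india, kilo}, {juliett, kilo}, {india, juliett, kilo}}.
int(A) = ⋃ {U ∈ τ : U ⊆ A}. Opens contained in A: ∅, {india}, {juliett}, {india, juliett}.
Taking the union of these: int(A) = {india, juliett}.
cl(A) = ⋂ {C closed : A ⊆ C}. Closed sets containing A: {india, juliett, kilo}.
Intersecting these: cl(A) = {india, juliett, kilo}.
∂A = cl(A) ∖ int(A) = {india, juliett, kilo} ∖ {india, juliett} = {kilo}.


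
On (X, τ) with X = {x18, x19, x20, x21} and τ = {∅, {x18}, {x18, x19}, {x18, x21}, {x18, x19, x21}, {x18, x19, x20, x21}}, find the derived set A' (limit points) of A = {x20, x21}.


A' = {x20}

For each x ∈ X, list the open sets U ∈ τ with x ∈ U, then check whether U ∩ (A ∖ {x}) ≠ ∅ for every such U.
  x = x18: open {x18} ∋ x has {x18} ∩ (A ∖ {x18}) = ∅, so x is NOT a limit point.
  x = x19: open {x18, x19} ∋ x has {x18, x19} ∩ (A ∖ {x19}) = ∅, so x is NOT a limit point.
  x = x20: opens ∋ x are {x18, x19, x20, x21}; each meets A ∖ {x20}, so x IS a limit point.
  x = x21: open {x18, x21} ∋ x has {x18, x21} ∩ (A ∖ {x21}) = ∅, so x is NOT a limit point.
Collecting: A' = {x20}.


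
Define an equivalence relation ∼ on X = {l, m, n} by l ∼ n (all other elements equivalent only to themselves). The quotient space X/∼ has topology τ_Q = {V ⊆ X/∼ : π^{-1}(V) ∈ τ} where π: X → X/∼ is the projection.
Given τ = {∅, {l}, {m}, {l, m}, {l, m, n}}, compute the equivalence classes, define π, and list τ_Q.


X/∼ = {[l=n], [m]}; |τ_Q| = 3.

Equivalence classes: [l=n], [m].
Quotient map π: X → X/∼ sends l ↦ [l=n], m ↦ [m], n ↦ [l=n].
For each subset V ⊆ X/∼, compute π^{-1}(V) ⊆ X and check whether π^{-1}(V) ∈ τ. V is open in τ_Q iff π^{-1}(V) ∈ τ.
  V = {}: π^{-1}(V) = ∅ ∈ τ ✓.
  V = {[l=n]}: π^{-1}(V) = {l, n} ∉ τ ✗.
  V = {[m]}: π^{-1}(V) = {m} ∈ τ ✓.
  V = {[l=n], [m]}: π^{-1}(V) = {l, m, n} ∈ τ ✓.
Open sets in the quotient: τ_Q = {{}, {[m]}, {[l=n], [m]}} (3 elements).


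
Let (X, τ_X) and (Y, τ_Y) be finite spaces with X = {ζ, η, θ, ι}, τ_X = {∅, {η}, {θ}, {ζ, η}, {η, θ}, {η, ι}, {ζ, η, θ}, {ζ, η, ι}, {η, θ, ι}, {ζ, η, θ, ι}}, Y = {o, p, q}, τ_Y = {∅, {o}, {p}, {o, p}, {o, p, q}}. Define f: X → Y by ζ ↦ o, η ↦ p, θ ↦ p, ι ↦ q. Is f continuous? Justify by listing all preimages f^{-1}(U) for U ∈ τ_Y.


f is NOT continuous.

Compute f^{-1}(U) for each U ∈ τ_Y:
  U = ∅: f^{-1}(U) = ∅ ∈ τ_X ✓.
  U = {o}: f^{-1}(U) = {ζ} ∉ τ_X ✗.
  U = {p}: f^{-1}(U) = {η, θ} ∈ τ_X ✓.
  U = {o, p}: f^{-1}(U) = {ζ, η, θ} ∈ τ_X ✓.
  U = {o, p, q}: f^{-1}(U) = {ζ, η, θ, ι} ∈ τ_X ✓.
Found U = {o} with f^{-1}(U) = {ζ} not in τ_X. Therefore f is NOT continuous.


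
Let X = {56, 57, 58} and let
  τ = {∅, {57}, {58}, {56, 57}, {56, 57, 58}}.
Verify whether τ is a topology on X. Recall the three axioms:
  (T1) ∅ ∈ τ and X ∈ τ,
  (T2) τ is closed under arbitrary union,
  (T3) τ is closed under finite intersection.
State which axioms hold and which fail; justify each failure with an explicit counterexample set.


τ is NOT a topology on X.

Axiom (T1): ∅ ∈ τ? Yes; X ∈ τ? Yes.
Axiom (T2/T3): check pairwise unions and intersections of members of τ.
Counterexample for (T2): {57} ∪ {58} = {57, 58} ∉ τ. Therefore τ is NOT a topology.


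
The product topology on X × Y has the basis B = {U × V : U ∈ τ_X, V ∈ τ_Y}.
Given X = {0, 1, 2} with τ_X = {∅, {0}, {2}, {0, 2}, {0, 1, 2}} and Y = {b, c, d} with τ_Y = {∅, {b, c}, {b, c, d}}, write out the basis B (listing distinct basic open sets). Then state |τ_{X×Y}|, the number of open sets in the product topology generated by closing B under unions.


Basis B = {∅ × ∅, {0} × {b, c}, {2} × {b, c}, {0} × {b, c, d}, {2} × {b, c, d}, {0, 2} × {b, c}, {0, 2} × {b, c, d}, {0, 1, 2} × {b, c}, {0, 1, 2} × {b, c, d}}; |τ_{X×Y}| = 14.

Enumerate products U × V with U ∈ τ_X, V ∈ τ_Y (deduplicated):
  ∅ × ∅ = {} (∅)
  {0} × {b, c} = {(0,b), (0,c)}
  {2} × {b, c} = {(2,b), (2,c)}
  {0} × {b, c, d} = {(0,b), (0,c), (0,d)}
  {2} × {b, c, d} = {(2,b), (2,c), (2,d)}
  {0, 2} × {b, c} = {(0,b), (0,c), (2,b), (2,c)}
  {0, 2} × {b, c, d} = {(0,b), (0,c), (0,d), (2,b), (2,c), (2,d)}
  {0, 1, 2} × {b, c} = {(0,b), (0,c), (1,b), (1,c), (2,b), (2,c)}
  {0, 1, 2} × {b, c, d} = {(0,b), (0,c), (0,d), (1,b), (1,c), (1,d), (2,b), (2,c), (2,d)}
These 9 distinct sets form the basis B.
Close under arbitrary unions to get τ_{X×Y}; counting gives |τ_{X×Y}| = 14.


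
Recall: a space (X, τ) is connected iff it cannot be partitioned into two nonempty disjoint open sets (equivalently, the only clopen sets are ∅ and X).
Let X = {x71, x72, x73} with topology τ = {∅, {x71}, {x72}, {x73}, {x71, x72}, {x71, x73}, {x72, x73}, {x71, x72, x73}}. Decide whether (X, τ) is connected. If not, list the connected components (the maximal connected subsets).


(X, τ) is disconnected; components = [{x71}, {x72}, {x73}].

Find clopen sets (U ∈ τ with X ∖ U ∈ τ):
  U = ∅, X ∖ U = {x71, x72, x73} — both open, so U is clopen.
  U = {x71}, X ∖ U = {x72, x73} — both open, so U is clopen.
  U = {x72}, X ∖ U = {x71, x73} — both open, so U is clopen.
  U = {x73}, X ∖ U = {x71, x72} — both open, so U is clopen.
  U = {x71, x72}, X ∖ U = {x73} — both open, so U is clopen.
  U = {x71, x73}, X ∖ U = {x72} — both open, so U is clopen.
  U = {x72, x73}, X ∖ U = {x71} — both open, so U is clopen.
  U = {x71, x72, x73}, X ∖ U = ∅ — both open, so U is clopen.
Nontrivial clopen(s) exist: e.g. {x72}. So (X, τ) is disconnected.
Compute connected components by grouping points that agree on all clopens:
  component: {x71}
  component: {x72}
  component: {x73}


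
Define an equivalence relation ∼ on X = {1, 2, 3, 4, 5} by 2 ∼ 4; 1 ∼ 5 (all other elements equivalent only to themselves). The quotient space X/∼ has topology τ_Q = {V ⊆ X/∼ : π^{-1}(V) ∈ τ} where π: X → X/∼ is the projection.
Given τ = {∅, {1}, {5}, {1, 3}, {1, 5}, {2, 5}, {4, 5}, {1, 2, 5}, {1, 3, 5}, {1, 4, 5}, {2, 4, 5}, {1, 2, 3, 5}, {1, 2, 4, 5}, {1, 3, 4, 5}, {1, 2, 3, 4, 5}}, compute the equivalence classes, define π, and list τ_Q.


X/∼ = {[1=5], [2=4], [3]}; |τ_Q| = 5.

Equivalence classes: [1=5], [2=4], [3].
Quotient map π: X → X/∼ sends 1 ↦ [1=5], 2 ↦ [2=4], 3 ↦ [3], 4 ↦ [2=4], 5 ↦ [1=5].
For each subset V ⊆ X/∼, compute π^{-1}(V) ⊆ X and check whether π^{-1}(V) ∈ τ. V is open in τ_Q iff π^{-1}(V) ∈ τ.
  V = {}: π^{-1}(V) = ∅ ∈ τ ✓.
  V = {[1=5]}: π^{-1}(V) = {1, 5} ∈ τ ✓.
  V = {[2=4]}: π^{-1}(V) = {2, 4} ∉ τ ✗.
  V = {[1=5], [2=4]}: π^{-1}(V) = {1, 2, 4, 5} ∈ τ ✓.
  V = {[3]}: π^{-1}(V) = {3} ∉ τ ✗.
  V = {[1=5], [3]}: π^{-1}(V) = {1, 3, 5} ∈ τ ✓.
  V = {[2=4], [3]}: π^{-1}(V) = {2, 3, 4} ∉ τ ✗.
  V = {[1=5], [2=4], [3]}: π^{-1}(V) = {1, 2, 3, 4, 5} ∈ τ ✓.
Open sets in the quotient: τ_Q = {{}, {[1=5]}, {[1=5], [2=4]}, {[1=5], [3]}, {[1=5], [2=4], [3]}} (5 elements).


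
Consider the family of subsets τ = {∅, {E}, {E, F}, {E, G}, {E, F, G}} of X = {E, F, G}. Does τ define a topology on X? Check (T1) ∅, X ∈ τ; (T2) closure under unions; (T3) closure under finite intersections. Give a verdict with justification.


τ IS a topology on X.

Axiom (T1): ∅ ∈ τ? Yes; X ∈ τ? Yes.
Axiom (T2/T3): check pairwise unions and intersections of members of τ.
All pairwise intersections and unions checked — each lies in τ. Therefore τ satisfies (T1), (T2), (T3): it IS a topology on X.


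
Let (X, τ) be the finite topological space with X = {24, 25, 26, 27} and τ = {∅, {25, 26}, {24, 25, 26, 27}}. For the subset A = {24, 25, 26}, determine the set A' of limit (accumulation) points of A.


A' = {24, 25, 26, 27}

For each x ∈ X, list the open sets U ∈ τ with x ∈ U, then check whether U ∩ (A ∖ {x}) ≠ ∅ for every such U.
  x = 24: opens ∋ x are {24, 25, 26, 27}; each meets A ∖ {24}, so x IS a limit point.
  x = 25: opens ∋ x are {25, 26}, {24, 25, 26, 27}; each meets A ∖ {25}, so x IS a limit point.
  x = 26: opens ∋ x are {25, 26}, {24, 25, 26, 27}; each meets A ∖ {26}, so x IS a limit point.
  x = 27: opens ∋ x are {24, 25, 26, 27}; each meets A ∖ {27}, so x IS a limit point.
Collecting: A' = {24, 25, 26, 27}.


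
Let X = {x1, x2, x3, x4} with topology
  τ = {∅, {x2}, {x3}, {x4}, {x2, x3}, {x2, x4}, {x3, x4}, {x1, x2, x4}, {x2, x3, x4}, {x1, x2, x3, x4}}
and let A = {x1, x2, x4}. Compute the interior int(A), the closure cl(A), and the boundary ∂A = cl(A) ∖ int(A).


int(A) = {x1, x2, x4}, cl(A) = {x1, x2, x4}, ∂A = ∅.

Closed sets in (X, τ) are complements of opens:
  closed(X, τ) = {∅, {x1}, {x3}, {x1, x2}, {x1, x3}, {x1, x4}, {x1, x2, x3}, {x1, x2, x4}, {x1, x3, x4}, {x1, x2, x3, x4}}.
int(A) = ⋃ {U ∈ τ : U ⊆ A}. Opens contained in A: ∅, {x2}, {x4}, {x2, x4}, {x1, x2, x4}.
Taking the union of these: int(A) = {x1, x2, x4}.
cl(A) = ⋂ {C closed : A ⊆ C}. Closed sets containing A: {x1, x2, x4}, {x1, x2, x3, x4}.
Intersecting these: cl(A) = {x1, x2, x4}.
∂A = cl(A) ∖ int(A) = {x1, x2, x4} ∖ {x1, x2, x4} = ∅.


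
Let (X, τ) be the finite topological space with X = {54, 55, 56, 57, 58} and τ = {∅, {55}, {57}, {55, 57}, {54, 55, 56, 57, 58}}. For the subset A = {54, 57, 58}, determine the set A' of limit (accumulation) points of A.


A' = {54, 56, 58}

For each x ∈ X, list the open sets U ∈ τ with x ∈ U, then check whether U ∩ (A ∖ {x}) ≠ ∅ for every such U.
  x = 54: opens ∋ x are {54, 55, 56, 57, 58}; each meets A ∖ {54}, so x IS a limit point.
  x = 55: open {55} ∋ x has {55} ∩ (A ∖ {55}) = ∅, so x is NOT a limit point.
  x = 56: opens ∋ x are {54, 55, 56, 57, 58}; each meets A ∖ {56}, so x IS a limit point.
  x = 57: open {57} ∋ x has {57} ∩ (A ∖ {57}) = ∅, so x is NOT a limit point.
  x = 58: opens ∋ x are {54, 55, 56, 57, 58}; each meets A ∖ {58}, so x IS a limit point.
Collecting: A' = {54, 56, 58}.


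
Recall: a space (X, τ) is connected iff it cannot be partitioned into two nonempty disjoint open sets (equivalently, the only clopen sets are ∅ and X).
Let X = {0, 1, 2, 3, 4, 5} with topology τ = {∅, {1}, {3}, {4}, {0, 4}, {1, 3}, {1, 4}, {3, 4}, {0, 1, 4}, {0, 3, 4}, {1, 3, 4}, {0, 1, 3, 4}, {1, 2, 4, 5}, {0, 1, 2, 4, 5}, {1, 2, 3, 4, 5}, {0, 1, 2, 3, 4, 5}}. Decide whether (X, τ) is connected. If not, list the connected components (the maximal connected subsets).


(X, τ) is disconnected; components = [{3}, {0, 1, 2, 4, 5}].

Find clopen sets (U ∈ τ with X ∖ U ∈ τ):
  U = ∅, X ∖ U = {0, 1, 2, 3, 4, 5} — both open, so U is clopen.
  U = {3}, X ∖ U = {0, 1, 2, 4, 5} — both open, so U is clopen.
  U = {0, 1, 2, 4, 5}, X ∖ U = {3} — both open, so U is clopen.
  U = {0, 1, 2, 3, 4, 5}, X ∖ U = ∅ — both open, so U is clopen.
Nontrivial clopen(s) exist: e.g. {3}. So (X, τ) is disconnected.
Compute connected components by grouping points that agree on all clopens:
  component: {3}
  component: {0, 1, 2, 4, 5}


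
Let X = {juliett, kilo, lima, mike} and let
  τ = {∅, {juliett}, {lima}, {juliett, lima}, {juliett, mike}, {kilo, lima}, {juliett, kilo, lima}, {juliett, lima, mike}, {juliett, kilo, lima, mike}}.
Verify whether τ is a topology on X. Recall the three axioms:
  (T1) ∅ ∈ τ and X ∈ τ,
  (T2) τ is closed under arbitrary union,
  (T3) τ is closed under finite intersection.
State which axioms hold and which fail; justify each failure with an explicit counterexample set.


τ IS a topology on X.

Axiom (T1): ∅ ∈ τ? Yes; X ∈ τ? Yes.
Axiom (T2/T3): check pairwise unions and intersections of members of τ.
All pairwise intersections and unions checked — each lies in τ. Therefore τ satisfies (T1), (T2), (T3): it IS a topology on X.


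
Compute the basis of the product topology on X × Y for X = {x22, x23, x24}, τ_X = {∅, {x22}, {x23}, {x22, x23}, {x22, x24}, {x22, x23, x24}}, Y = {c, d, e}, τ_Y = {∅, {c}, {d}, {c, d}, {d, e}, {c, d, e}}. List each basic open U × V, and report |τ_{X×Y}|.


Basis B = {∅ × ∅, {x22} × {c}, {x22} × {d}, {x23} × {c}, {x23} × {d}, {x22} × {c, d}, {x22, x23} × {c}, {x22, x24} × {c}, {x22} × {d, e}, {x22, x23} × {d}, {x22, x24} × {d}, {x23} × {c, d}, {x23} × {d, e}, {x22} × {c, d, e}, {x22, x23, x24} × {c}, {x22, x23, x24} × {d}, {x23} × {c, d, e}, {x22, x23} × {c, d}, {x22, x24} × {c, d}, {x22, x23} × {d, e}, {x22, x24} × {d, e}, {x22, x23} × {c, d, e}, {x22, x24} × {c, d, e}, {x22, x23, x24} × {c, d}, {x22, x23, x24} × {d, e}, {x22, x23, x24} × {c, d, e}}; |τ_{X×Y}| = 108.

Enumerate products U × V with U ∈ τ_X, V ∈ τ_Y (deduplicated):
  ∅ × ∅ = {} (∅)
  {x22} × {c} = {(x22,c)}
  {x22} × {d} = {(x22,d)}
  {x23} × {c} = {(x23,c)}
  {x23} × {d} = {(x23,d)}
  {x22} × {c, d} = {(x22,c), (x22,d)}
  {x22, x23} × {c} = {(x22,c), (x23,c)}
  {x22, x24} × {c} = {(x22,c), (x24,c)}
  {x22} × {d, e} = {(x22,d), (x22,e)}
  {x22, x23} × {d} = {(x22,d), (x23,d)}
  {x22, x24} × {d} = {(x22,d), (x24,d)}
  {x23} × {c, d} = {(x23,c), (x23,d)}
  {x23} × {d, e} = {(x23,d), (x23,e)}
  {x22} × {c, d, e} = {(x22,c), (x22,d), (x22,e)}
  {x22, x23, x24} × {c} = {(x22,c), (x23,c), (x24,c)}
  {x22, x23, x24} × {d} = {(x22,d), (x23,d), (x24,d)}
  {x23} × {c, d, e} = {(x23,c), (x23,d), (x23,e)}
  {x22, x23} × {c, d} = {(x22,c), (x22,d), (x23,c), (x23,d)}
  {x22, x24} × {c, d} = {(x22,c), (x22,d), (x24,c), (x24,d)}
  {x22, x23} × {d, e} = {(x22,d), (x22,e), (x23,d), (x23,e)}
  {x22, x24} × {d, e} = {(x22,d), (x22,e), (x24,d), (x24,e)}
  {x22, x23} × {c, d, e} = {(x22,c), (x22,d), (x22,e), (x23,c), (x23,d), (x23,e)}
  {x22, x24} × {c, d, e} = {(x22,c), (x22,d), (x22,e), (x24,c), (x24,d), (x24,e)}
  {x22, x23, x24} × {c, d} = {(x22,c), (x22,d), (x23,c), (x23,d), (x24,c), (x24,d)}
  {x22, x23, x24} × {d, e} = {(x22,d), (x22,e), (x23,d), (x23,e), (x24,d), (x24,e)}
  {x22, x23, x24} × {c, d, e} = {(x22,c), (x22,d), (x22,e), (x23,c), (x23,d), (x23,e), (x24,c), (x24,d), (x24,e)}
These 26 distinct sets form the basis B.
Close under arbitrary unions to get τ_{X×Y}; counting gives |τ_{X×Y}| = 108.


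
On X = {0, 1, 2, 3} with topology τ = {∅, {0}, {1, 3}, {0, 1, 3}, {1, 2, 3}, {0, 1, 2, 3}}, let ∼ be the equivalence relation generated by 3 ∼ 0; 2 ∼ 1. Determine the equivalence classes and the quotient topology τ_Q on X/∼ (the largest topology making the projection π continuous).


X/∼ = {[0=3], [1=2]}; |τ_Q| = 2.

Equivalence classes: [0=3], [1=2].
Quotient map π: X → X/∼ sends 0 ↦ [0=3], 1 ↦ [1=2], 2 ↦ [1=2], 3 ↦ [0=3].
For each subset V ⊆ X/∼, compute π^{-1}(V) ⊆ X and check whether π^{-1}(V) ∈ τ. V is open in τ_Q iff π^{-1}(V) ∈ τ.
  V = {}: π^{-1}(V) = ∅ ∈ τ ✓.
  V = {[0=3]}: π^{-1}(V) = {0, 3} ∉ τ ✗.
  V = {[1=2]}: π^{-1}(V) = {1, 2} ∉ τ ✗.
  V = {[0=3], [1=2]}: π^{-1}(V) = {0, 1, 2, 3} ∈ τ ✓.
Open sets in the quotient: τ_Q = {{}, {[0=3], [1=2]}} (2 elements).


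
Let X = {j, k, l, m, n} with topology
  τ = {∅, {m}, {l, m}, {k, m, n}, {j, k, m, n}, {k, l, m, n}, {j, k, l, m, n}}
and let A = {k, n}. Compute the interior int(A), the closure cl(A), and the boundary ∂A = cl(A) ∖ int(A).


int(A) = ∅, cl(A) = {j, k, n}, ∂A = {j, k, n}.

Closed sets in (X, τ) are complements of opens:
  closed(X, τ) = {∅, {j}, {l}, {j, l}, {j, k, n}, {j, k, l, n}, {j, k, l, m, n}}.
int(A) = ⋃ {U ∈ τ : U ⊆ A}. Opens contained in A: ∅.
Taking the union of these: int(A) = ∅.
cl(A) = ⋂ {C closed : A ⊆ C}. Closed sets containing A: {j, k, n}, {j, k, l, n}, {j, k, l, m, n}.
Intersecting these: cl(A) = {j, k, n}.
∂A = cl(A) ∖ int(A) = {j, k, n} ∖ ∅ = {j, k, n}.
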